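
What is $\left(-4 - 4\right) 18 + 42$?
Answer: $-102$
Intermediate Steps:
$\left(-4 - 4\right) 18 + 42 = \left(-8\right) 18 + 42 = -144 + 42 = -102$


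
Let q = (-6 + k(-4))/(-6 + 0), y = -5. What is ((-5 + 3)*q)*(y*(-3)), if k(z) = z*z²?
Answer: -350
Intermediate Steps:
k(z) = z³
q = 35/3 (q = (-6 + (-4)³)/(-6 + 0) = (-6 - 64)/(-6) = -70*(-⅙) = 35/3 ≈ 11.667)
((-5 + 3)*q)*(y*(-3)) = ((-5 + 3)*(35/3))*(-5*(-3)) = -2*35/3*15 = -70/3*15 = -350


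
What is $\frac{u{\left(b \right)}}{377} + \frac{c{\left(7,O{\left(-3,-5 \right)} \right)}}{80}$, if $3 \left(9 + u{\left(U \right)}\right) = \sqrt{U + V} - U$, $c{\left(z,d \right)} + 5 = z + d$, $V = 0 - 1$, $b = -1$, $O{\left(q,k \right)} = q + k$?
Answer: $- \frac{341}{3480} + \frac{i \sqrt{2}}{1131} \approx -0.097988 + 0.0012504 i$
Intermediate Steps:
$O{\left(q,k \right)} = k + q$
$V = -1$
$c{\left(z,d \right)} = -5 + d + z$ ($c{\left(z,d \right)} = -5 + \left(z + d\right) = -5 + \left(d + z\right) = -5 + d + z$)
$u{\left(U \right)} = -9 - \frac{U}{3} + \frac{\sqrt{-1 + U}}{3}$ ($u{\left(U \right)} = -9 + \frac{\sqrt{U - 1} - U}{3} = -9 + \frac{\sqrt{-1 + U} - U}{3} = -9 - \left(- \frac{\sqrt{-1 + U}}{3} + \frac{U}{3}\right) = -9 - \frac{U}{3} + \frac{\sqrt{-1 + U}}{3}$)
$\frac{u{\left(b \right)}}{377} + \frac{c{\left(7,O{\left(-3,-5 \right)} \right)}}{80} = \frac{-9 - - \frac{1}{3} + \frac{\sqrt{-1 - 1}}{3}}{377} + \frac{-5 - 8 + 7}{80} = \left(-9 + \frac{1}{3} + \frac{\sqrt{-2}}{3}\right) \frac{1}{377} + \left(-5 - 8 + 7\right) \frac{1}{80} = \left(-9 + \frac{1}{3} + \frac{i \sqrt{2}}{3}\right) \frac{1}{377} - \frac{3}{40} = \left(- \frac{26}{3} + \frac{i \sqrt{2}}{3}\right) \frac{1}{377} - \frac{3}{40} = \left(- \frac{2}{87} + \frac{i \sqrt{2}}{1131}\right) - \frac{3}{40} = - \frac{341}{3480} + \frac{i \sqrt{2}}{1131}$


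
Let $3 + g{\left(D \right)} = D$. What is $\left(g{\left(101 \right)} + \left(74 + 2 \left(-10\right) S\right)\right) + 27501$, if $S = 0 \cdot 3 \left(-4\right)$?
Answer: $27673$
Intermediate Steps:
$S = 0$ ($S = 0 \left(-4\right) = 0$)
$g{\left(D \right)} = -3 + D$
$\left(g{\left(101 \right)} + \left(74 + 2 \left(-10\right) S\right)\right) + 27501 = \left(\left(-3 + 101\right) + \left(74 + 2 \left(-10\right) 0\right)\right) + 27501 = \left(98 + \left(74 - 0\right)\right) + 27501 = \left(98 + \left(74 + 0\right)\right) + 27501 = \left(98 + 74\right) + 27501 = 172 + 27501 = 27673$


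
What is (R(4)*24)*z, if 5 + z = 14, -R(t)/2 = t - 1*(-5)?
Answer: -3888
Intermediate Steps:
R(t) = -10 - 2*t (R(t) = -2*(t - 1*(-5)) = -2*(t + 5) = -2*(5 + t) = -10 - 2*t)
z = 9 (z = -5 + 14 = 9)
(R(4)*24)*z = ((-10 - 2*4)*24)*9 = ((-10 - 8)*24)*9 = -18*24*9 = -432*9 = -3888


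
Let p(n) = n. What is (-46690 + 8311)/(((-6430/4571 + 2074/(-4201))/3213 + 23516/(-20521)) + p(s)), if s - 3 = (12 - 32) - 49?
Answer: 16197408998489068119/28338413284782170 ≈ 571.57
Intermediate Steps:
s = -66 (s = 3 + ((12 - 32) - 49) = 3 + (-20 - 49) = 3 - 69 = -66)
(-46690 + 8311)/(((-6430/4571 + 2074/(-4201))/3213 + 23516/(-20521)) + p(s)) = (-46690 + 8311)/(((-6430/4571 + 2074/(-4201))/3213 + 23516/(-20521)) - 66) = -38379/(((-6430*1/4571 + 2074*(-1/4201))*(1/3213) + 23516*(-1/20521)) - 66) = -38379/(((-6430/4571 - 2074/4201)*(1/3213) - 23516/20521) - 66) = -38379/((-36492684/19202771*1/3213 - 23516/20521) - 66) = -38379/((-12164228/20566167741 - 23516/20521) - 66) = -38379/(-483883622720144/422038328213061 - 66) = -38379/(-28338413284782170/422038328213061) = -38379*(-422038328213061/28338413284782170) = 16197408998489068119/28338413284782170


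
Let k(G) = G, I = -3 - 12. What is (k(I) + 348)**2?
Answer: 110889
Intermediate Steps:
I = -15
(k(I) + 348)**2 = (-15 + 348)**2 = 333**2 = 110889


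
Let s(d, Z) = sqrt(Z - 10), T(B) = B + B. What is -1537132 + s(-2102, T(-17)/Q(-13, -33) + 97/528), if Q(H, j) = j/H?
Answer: -1537132 + I*sqrt(44935)/44 ≈ -1.5371e+6 + 4.8177*I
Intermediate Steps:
T(B) = 2*B
s(d, Z) = sqrt(-10 + Z)
-1537132 + s(-2102, T(-17)/Q(-13, -33) + 97/528) = -1537132 + sqrt(-10 + ((2*(-17))/((-33/(-13))) + 97/528)) = -1537132 + sqrt(-10 + (-34/((-33*(-1/13))) + 97*(1/528))) = -1537132 + sqrt(-10 + (-34/33/13 + 97/528)) = -1537132 + sqrt(-10 + (-34*13/33 + 97/528)) = -1537132 + sqrt(-10 + (-442/33 + 97/528)) = -1537132 + sqrt(-10 - 2325/176) = -1537132 + sqrt(-4085/176) = -1537132 + I*sqrt(44935)/44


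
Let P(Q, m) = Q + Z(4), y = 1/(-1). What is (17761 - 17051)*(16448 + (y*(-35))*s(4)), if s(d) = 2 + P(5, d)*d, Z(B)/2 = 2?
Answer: 12622380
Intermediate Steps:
Z(B) = 4 (Z(B) = 2*2 = 4)
y = -1
P(Q, m) = 4 + Q (P(Q, m) = Q + 4 = 4 + Q)
s(d) = 2 + 9*d (s(d) = 2 + (4 + 5)*d = 2 + 9*d)
(17761 - 17051)*(16448 + (y*(-35))*s(4)) = (17761 - 17051)*(16448 + (-1*(-35))*(2 + 9*4)) = 710*(16448 + 35*(2 + 36)) = 710*(16448 + 35*38) = 710*(16448 + 1330) = 710*17778 = 12622380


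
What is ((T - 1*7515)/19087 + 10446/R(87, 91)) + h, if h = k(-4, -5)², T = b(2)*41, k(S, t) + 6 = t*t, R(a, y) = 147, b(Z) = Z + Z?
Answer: 403730678/935263 ≈ 431.68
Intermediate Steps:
b(Z) = 2*Z
k(S, t) = -6 + t² (k(S, t) = -6 + t*t = -6 + t²)
T = 164 (T = (2*2)*41 = 4*41 = 164)
h = 361 (h = (-6 + (-5)²)² = (-6 + 25)² = 19² = 361)
((T - 1*7515)/19087 + 10446/R(87, 91)) + h = ((164 - 1*7515)/19087 + 10446/147) + 361 = ((164 - 7515)*(1/19087) + 10446*(1/147)) + 361 = (-7351*1/19087 + 3482/49) + 361 = (-7351/19087 + 3482/49) + 361 = 66100735/935263 + 361 = 403730678/935263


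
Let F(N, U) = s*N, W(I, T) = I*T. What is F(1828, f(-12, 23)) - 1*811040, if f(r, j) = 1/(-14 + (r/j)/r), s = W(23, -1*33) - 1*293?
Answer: -2734096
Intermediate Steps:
s = -1052 (s = 23*(-1*33) - 1*293 = 23*(-33) - 293 = -759 - 293 = -1052)
f(r, j) = 1/(-14 + 1/j)
F(N, U) = -1052*N
F(1828, f(-12, 23)) - 1*811040 = -1052*1828 - 1*811040 = -1923056 - 811040 = -2734096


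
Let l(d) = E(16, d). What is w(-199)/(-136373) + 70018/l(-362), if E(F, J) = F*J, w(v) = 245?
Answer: -4774991877/394936208 ≈ -12.091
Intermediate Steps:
l(d) = 16*d
w(-199)/(-136373) + 70018/l(-362) = 245/(-136373) + 70018/((16*(-362))) = 245*(-1/136373) + 70018/(-5792) = -245/136373 + 70018*(-1/5792) = -245/136373 - 35009/2896 = -4774991877/394936208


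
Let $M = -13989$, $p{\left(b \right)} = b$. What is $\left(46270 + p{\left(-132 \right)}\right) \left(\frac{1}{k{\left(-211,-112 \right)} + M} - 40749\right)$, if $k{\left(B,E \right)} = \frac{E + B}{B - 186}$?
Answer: $- \frac{5220326216742503}{2776655} \approx -1.8801 \cdot 10^{9}$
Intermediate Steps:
$k{\left(B,E \right)} = \frac{B + E}{-186 + B}$
$\left(46270 + p{\left(-132 \right)}\right) \left(\frac{1}{k{\left(-211,-112 \right)} + M} - 40749\right) = \left(46270 - 132\right) \left(\frac{1}{\frac{-211 - 112}{-186 - 211} - 13989} - 40749\right) = 46138 \left(\frac{1}{\frac{1}{-397} \left(-323\right) - 13989} - 40749\right) = 46138 \left(\frac{1}{\left(- \frac{1}{397}\right) \left(-323\right) - 13989} - 40749\right) = 46138 \left(\frac{1}{\frac{323}{397} - 13989} - 40749\right) = 46138 \left(\frac{1}{- \frac{5553310}{397}} - 40749\right) = 46138 \left(- \frac{397}{5553310} - 40749\right) = 46138 \left(- \frac{226291829587}{5553310}\right) = - \frac{5220326216742503}{2776655}$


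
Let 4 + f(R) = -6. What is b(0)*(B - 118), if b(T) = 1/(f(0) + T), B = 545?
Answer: -427/10 ≈ -42.700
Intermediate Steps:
f(R) = -10 (f(R) = -4 - 6 = -10)
b(T) = 1/(-10 + T)
b(0)*(B - 118) = (545 - 118)/(-10 + 0) = 427/(-10) = -1/10*427 = -427/10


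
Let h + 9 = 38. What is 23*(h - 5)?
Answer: 552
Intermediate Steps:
h = 29 (h = -9 + 38 = 29)
23*(h - 5) = 23*(29 - 5) = 23*24 = 552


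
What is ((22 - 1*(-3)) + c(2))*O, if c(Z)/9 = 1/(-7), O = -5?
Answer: -830/7 ≈ -118.57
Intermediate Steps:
c(Z) = -9/7 (c(Z) = 9/(-7) = 9*(-⅐) = -9/7)
((22 - 1*(-3)) + c(2))*O = ((22 - 1*(-3)) - 9/7)*(-5) = ((22 + 3) - 9/7)*(-5) = (25 - 9/7)*(-5) = (166/7)*(-5) = -830/7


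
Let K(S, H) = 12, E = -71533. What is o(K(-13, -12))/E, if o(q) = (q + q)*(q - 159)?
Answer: 504/10219 ≈ 0.049320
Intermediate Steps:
o(q) = 2*q*(-159 + q) (o(q) = (2*q)*(-159 + q) = 2*q*(-159 + q))
o(K(-13, -12))/E = (2*12*(-159 + 12))/(-71533) = (2*12*(-147))*(-1/71533) = -3528*(-1/71533) = 504/10219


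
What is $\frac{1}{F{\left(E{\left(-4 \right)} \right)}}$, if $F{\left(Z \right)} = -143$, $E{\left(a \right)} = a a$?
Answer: $- \frac{1}{143} \approx -0.006993$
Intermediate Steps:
$E{\left(a \right)} = a^{2}$
$\frac{1}{F{\left(E{\left(-4 \right)} \right)}} = \frac{1}{-143} = - \frac{1}{143}$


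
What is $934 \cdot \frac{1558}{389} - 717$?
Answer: $\frac{1176259}{389} \approx 3023.8$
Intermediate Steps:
$934 \cdot \frac{1558}{389} - 717 = \frac{1455172}{389} - 717 = \frac{1176259}{389}$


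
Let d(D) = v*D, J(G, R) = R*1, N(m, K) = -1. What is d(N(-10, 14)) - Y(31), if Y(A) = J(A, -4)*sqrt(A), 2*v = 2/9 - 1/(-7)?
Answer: -23/126 + 4*sqrt(31) ≈ 22.089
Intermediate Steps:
v = 23/126 (v = (2/9 - 1/(-7))/2 = (2*(1/9) - 1*(-1/7))/2 = (2/9 + 1/7)/2 = (1/2)*(23/63) = 23/126 ≈ 0.18254)
J(G, R) = R
d(D) = 23*D/126
Y(A) = -4*sqrt(A)
d(N(-10, 14)) - Y(31) = (23/126)*(-1) - (-4)*sqrt(31) = -23/126 + 4*sqrt(31)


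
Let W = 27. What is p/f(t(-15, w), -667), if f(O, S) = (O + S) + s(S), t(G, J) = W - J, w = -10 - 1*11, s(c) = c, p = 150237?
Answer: -150237/1286 ≈ -116.83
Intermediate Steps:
w = -21 (w = -10 - 11 = -21)
t(G, J) = 27 - J
f(O, S) = O + 2*S (f(O, S) = (O + S) + S = O + 2*S)
p/f(t(-15, w), -667) = 150237/((27 - 1*(-21)) + 2*(-667)) = 150237/((27 + 21) - 1334) = 150237/(48 - 1334) = 150237/(-1286) = 150237*(-1/1286) = -150237/1286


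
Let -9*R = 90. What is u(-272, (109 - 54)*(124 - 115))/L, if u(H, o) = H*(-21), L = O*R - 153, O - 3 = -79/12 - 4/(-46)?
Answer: -112608/2327 ≈ -48.392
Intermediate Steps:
R = -10 (R = -⅑*90 = -10)
O = -965/276 (O = 3 + (-79/12 - 4/(-46)) = 3 + (-79*1/12 - 4*(-1/46)) = 3 + (-79/12 + 2/23) = 3 - 1793/276 = -965/276 ≈ -3.4964)
L = -16289/138 (L = -965/276*(-10) - 153 = 4825/138 - 153 = -16289/138 ≈ -118.04)
u(H, o) = -21*H
u(-272, (109 - 54)*(124 - 115))/L = (-21*(-272))/(-16289/138) = 5712*(-138/16289) = -112608/2327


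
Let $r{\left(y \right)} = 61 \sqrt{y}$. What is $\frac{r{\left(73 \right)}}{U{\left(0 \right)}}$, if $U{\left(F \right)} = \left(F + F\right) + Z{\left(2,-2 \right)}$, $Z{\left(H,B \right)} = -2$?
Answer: $- \frac{61 \sqrt{73}}{2} \approx -260.59$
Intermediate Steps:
$U{\left(F \right)} = -2 + 2 F$ ($U{\left(F \right)} = \left(F + F\right) - 2 = 2 F - 2 = -2 + 2 F$)
$\frac{r{\left(73 \right)}}{U{\left(0 \right)}} = \frac{61 \sqrt{73}}{-2 + 2 \cdot 0} = \frac{61 \sqrt{73}}{-2 + 0} = \frac{61 \sqrt{73}}{-2} = 61 \sqrt{73} \left(- \frac{1}{2}\right) = - \frac{61 \sqrt{73}}{2}$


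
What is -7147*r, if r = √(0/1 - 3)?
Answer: -7147*I*√3 ≈ -12379.0*I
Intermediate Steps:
r = I*√3 (r = √(0*1 - 3) = √(0 - 3) = √(-3) = I*√3 ≈ 1.732*I)
-7147*r = -7147*I*√3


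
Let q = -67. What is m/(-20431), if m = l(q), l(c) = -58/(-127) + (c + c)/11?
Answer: 16380/28542107 ≈ 0.00057389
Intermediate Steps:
l(c) = 58/127 + 2*c/11 (l(c) = -58*(-1/127) + (2*c)*(1/11) = 58/127 + 2*c/11)
m = -16380/1397 (m = 58/127 + (2/11)*(-67) = 58/127 - 134/11 = -16380/1397 ≈ -11.725)
m/(-20431) = -16380/1397/(-20431) = -16380/1397*(-1/20431) = 16380/28542107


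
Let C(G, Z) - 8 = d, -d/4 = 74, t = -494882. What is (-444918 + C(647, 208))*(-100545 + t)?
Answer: 265087672962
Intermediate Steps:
d = -296 (d = -4*74 = -296)
C(G, Z) = -288 (C(G, Z) = 8 - 296 = -288)
(-444918 + C(647, 208))*(-100545 + t) = (-444918 - 288)*(-100545 - 494882) = -445206*(-595427) = 265087672962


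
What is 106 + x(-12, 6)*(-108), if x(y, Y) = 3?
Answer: -218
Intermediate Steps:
106 + x(-12, 6)*(-108) = 106 + 3*(-108) = 106 - 324 = -218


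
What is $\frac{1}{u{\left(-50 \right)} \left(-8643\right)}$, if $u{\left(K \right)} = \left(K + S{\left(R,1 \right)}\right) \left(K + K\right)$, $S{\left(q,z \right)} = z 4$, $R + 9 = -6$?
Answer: $- \frac{1}{39757800} \approx -2.5152 \cdot 10^{-8}$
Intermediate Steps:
$R = -15$ ($R = -9 - 6 = -15$)
$S{\left(q,z \right)} = 4 z$
$u{\left(K \right)} = 2 K \left(4 + K\right)$ ($u{\left(K \right)} = \left(K + 4 \cdot 1\right) \left(K + K\right) = \left(K + 4\right) 2 K = \left(4 + K\right) 2 K = 2 K \left(4 + K\right)$)
$\frac{1}{u{\left(-50 \right)} \left(-8643\right)} = \frac{1}{2 \left(-50\right) \left(4 - 50\right) \left(-8643\right)} = \frac{1}{2 \left(-50\right) \left(-46\right)} \left(- \frac{1}{8643}\right) = \frac{1}{4600} \left(- \frac{1}{8643}\right) = - \frac{1}{39757800}$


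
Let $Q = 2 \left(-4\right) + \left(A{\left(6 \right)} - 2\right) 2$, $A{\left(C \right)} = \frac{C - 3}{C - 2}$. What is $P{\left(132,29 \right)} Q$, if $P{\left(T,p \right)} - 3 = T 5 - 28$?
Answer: $- \frac{13335}{2} \approx -6667.5$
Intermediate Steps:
$A{\left(C \right)} = \frac{-3 + C}{-2 + C}$
$P{\left(T,p \right)} = -25 + 5 T$ ($P{\left(T,p \right)} = 3 + \left(T 5 - 28\right) = 3 + \left(5 T - 28\right) = 3 + \left(-28 + 5 T\right) = -25 + 5 T$)
$Q = - \frac{21}{2}$ ($Q = 2 \left(-4\right) + \left(\frac{-3 + 6}{-2 + 6} - 2\right) 2 = -8 + \left(\frac{1}{4} \cdot 3 - 2\right) 2 = -8 + \left(\frac{3}{4} - 2\right) 2 = -8 - \frac{5}{2} = - \frac{21}{2} \approx -10.5$)
$P{\left(132,29 \right)} Q = \left(-25 + 5 \cdot 132\right) \left(- \frac{21}{2}\right) = \left(-25 + 660\right) \left(- \frac{21}{2}\right) = 635 \left(- \frac{21}{2}\right) = - \frac{13335}{2}$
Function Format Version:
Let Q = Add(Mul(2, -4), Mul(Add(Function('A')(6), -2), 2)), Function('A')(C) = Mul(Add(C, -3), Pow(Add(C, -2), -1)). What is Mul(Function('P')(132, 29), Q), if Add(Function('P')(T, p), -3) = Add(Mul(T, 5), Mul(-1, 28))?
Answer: Rational(-13335, 2) ≈ -6667.5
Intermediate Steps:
Function('A')(C) = Mul(Pow(Add(-2, C), -1), Add(-3, C)) (Function('A')(C) = Mul(Add(-3, C), Pow(Add(-2, C), -1)) = Mul(Pow(Add(-2, C), -1), Add(-3, C)))
Function('P')(T, p) = Add(-25, Mul(5, T)) (Function('P')(T, p) = Add(3, Add(Mul(T, 5), Mul(-1, 28))) = Add(3, Add(Mul(5, T), -28)) = Add(3, Add(-28, Mul(5, T))) = Add(-25, Mul(5, T)))
Q = Rational(-21, 2) (Q = Add(Mul(2, -4), Mul(Add(Mul(Pow(Add(-2, 6), -1), Add(-3, 6)), -2), 2)) = Add(-8, Mul(Add(Mul(Pow(4, -1), 3), -2), 2)) = Add(-8, Mul(Add(Mul(Rational(1, 4), 3), -2), 2)) = Add(-8, Mul(Add(Rational(3, 4), -2), 2)) = Add(-8, Mul(Rational(-5, 4), 2)) = Add(-8, Rational(-5, 2)) = Rational(-21, 2) ≈ -10.500)
Mul(Function('P')(132, 29), Q) = Mul(Add(-25, Mul(5, 132)), Rational(-21, 2)) = Mul(Add(-25, 660), Rational(-21, 2)) = Mul(635, Rational(-21, 2)) = Rational(-13335, 2)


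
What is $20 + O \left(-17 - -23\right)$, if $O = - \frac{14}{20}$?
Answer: $\frac{79}{5} \approx 15.8$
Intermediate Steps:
$O = - \frac{7}{10}$ ($O = \left(-14\right) \frac{1}{20} = - \frac{7}{10} \approx -0.7$)
$20 + O \left(-17 - -23\right) = 20 - \frac{7 \left(-17 - -23\right)}{10} = 20 - \frac{7 \left(-17 + 23\right)}{10} = 20 - \frac{21}{5} = \frac{79}{5}$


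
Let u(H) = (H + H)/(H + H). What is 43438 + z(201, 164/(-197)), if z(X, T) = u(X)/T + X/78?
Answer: 92612749/2132 ≈ 43439.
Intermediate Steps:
u(H) = 1 (u(H) = (2*H)/((2*H)) = (2*H)*(1/(2*H)) = 1)
z(X, T) = 1/T + X/78
43438 + z(201, 164/(-197)) = 43438 + (1/(164/(-197)) + (1/78)*201) = 43438 + (1/(164*(-1/197)) + 67/26) = 43438 + (1/(-164/197) + 67/26) = 43438 + (-197/164 + 67/26) = 43438 + 2933/2132 = 92612749/2132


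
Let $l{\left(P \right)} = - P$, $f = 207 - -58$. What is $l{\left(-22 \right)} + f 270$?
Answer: $71572$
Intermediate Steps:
$f = 265$ ($f = 207 + 58 = 265$)
$l{\left(-22 \right)} + f 270 = \left(-1\right) \left(-22\right) + 265 \cdot 270 = 22 + 71550 = 71572$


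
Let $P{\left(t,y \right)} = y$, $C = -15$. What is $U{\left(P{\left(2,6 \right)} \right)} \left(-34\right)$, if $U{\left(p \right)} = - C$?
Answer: $-510$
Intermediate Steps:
$U{\left(p \right)} = 15$ ($U{\left(p \right)} = \left(-1\right) \left(-15\right) = 15$)
$U{\left(P{\left(2,6 \right)} \right)} \left(-34\right) = 15 \left(-34\right) = -510$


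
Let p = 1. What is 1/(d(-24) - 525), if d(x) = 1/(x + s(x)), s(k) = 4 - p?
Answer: -21/11026 ≈ -0.0019046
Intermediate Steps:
s(k) = 3 (s(k) = 4 - 1*1 = 4 - 1 = 3)
d(x) = 1/(3 + x) (d(x) = 1/(x + 3) = 1/(3 + x))
1/(d(-24) - 525) = 1/(1/(3 - 24) - 525) = 1/(1/(-21) - 525) = 1/(-1/21 - 525) = 1/(-11026/21) = -21/11026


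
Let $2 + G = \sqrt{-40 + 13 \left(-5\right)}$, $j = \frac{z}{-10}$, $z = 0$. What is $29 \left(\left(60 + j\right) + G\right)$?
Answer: $1682 + 29 i \sqrt{105} \approx 1682.0 + 297.16 i$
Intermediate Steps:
$j = 0$ ($j = \frac{0}{-10} = 0 \left(- \frac{1}{10}\right) = 0$)
$G = -2 + i \sqrt{105}$ ($G = -2 + \sqrt{-40 + 13 \left(-5\right)} = -2 + \sqrt{-40 - 65} = -2 + \sqrt{-105} = -2 + i \sqrt{105} \approx -2.0 + 10.247 i$)
$29 \left(\left(60 + j\right) + G\right) = 29 \left(\left(60 + 0\right) - \left(2 - i \sqrt{105}\right)\right) = 29 \left(60 - \left(2 - i \sqrt{105}\right)\right) = 29 \left(58 + i \sqrt{105}\right) = 1682 + 29 i \sqrt{105}$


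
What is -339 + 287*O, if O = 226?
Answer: 64523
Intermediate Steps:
-339 + 287*O = -339 + 287*226 = -339 + 64862 = 64523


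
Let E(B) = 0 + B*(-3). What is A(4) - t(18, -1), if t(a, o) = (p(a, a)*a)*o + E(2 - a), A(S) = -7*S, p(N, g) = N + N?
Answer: 572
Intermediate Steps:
p(N, g) = 2*N
E(B) = -3*B (E(B) = 0 - 3*B = -3*B)
t(a, o) = -6 + 3*a + 2*o*a**2 (t(a, o) = ((2*a)*a)*o - 3*(2 - a) = (2*a**2)*o + (-6 + 3*a) = 2*o*a**2 + (-6 + 3*a) = -6 + 3*a + 2*o*a**2)
A(4) - t(18, -1) = -7*4 - (-6 + 3*18 + 2*(-1)*18**2) = -28 - (-6 + 54 + 2*(-1)*324) = -28 - (-6 + 54 - 648) = -28 - 1*(-600) = -28 + 600 = 572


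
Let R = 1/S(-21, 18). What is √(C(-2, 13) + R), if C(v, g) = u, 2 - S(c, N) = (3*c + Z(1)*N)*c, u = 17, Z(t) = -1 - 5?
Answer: 2*√54743017/3589 ≈ 4.1231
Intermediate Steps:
Z(t) = -6
S(c, N) = 2 - c*(-6*N + 3*c) (S(c, N) = 2 - (3*c - 6*N)*c = 2 - (-6*N + 3*c)*c = 2 - c*(-6*N + 3*c))
C(v, g) = 17
R = -1/3589 (R = 1/(2 - 3*(-21)² + 6*18*(-21)) = 1/(2 - 3*441 - 2268) = 1/(2 - 1323 - 2268) = 1/(-3589) = -1/3589 ≈ -0.00027863)
√(C(-2, 13) + R) = √(17 - 1/3589) = √(61012/3589) = 2*√54743017/3589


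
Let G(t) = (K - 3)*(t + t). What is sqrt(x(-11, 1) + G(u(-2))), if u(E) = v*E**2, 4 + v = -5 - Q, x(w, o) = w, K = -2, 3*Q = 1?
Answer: sqrt(3261)/3 ≈ 19.035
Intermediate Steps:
Q = 1/3 (Q = (1/3)*1 = 1/3 ≈ 0.33333)
v = -28/3 (v = -4 + (-5 - 1*1/3) = -4 + (-5 - 1/3) = -4 - 16/3 = -28/3 ≈ -9.3333)
u(E) = -28*E**2/3
G(t) = -10*t (G(t) = (-2 - 3)*(t + t) = -10*t)
sqrt(x(-11, 1) + G(u(-2))) = sqrt(-11 - (-280)*(-2)**2/3) = sqrt(-11 - (-280)*4/3) = sqrt(-11 - 10*(-112/3)) = sqrt(-11 + 1120/3) = sqrt(1087/3) = sqrt(3261)/3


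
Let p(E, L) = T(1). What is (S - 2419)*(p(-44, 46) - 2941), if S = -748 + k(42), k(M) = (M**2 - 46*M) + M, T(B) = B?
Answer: 9681420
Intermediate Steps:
k(M) = M**2 - 45*M
p(E, L) = 1
S = -874 (S = -748 + 42*(-45 + 42) = -748 + 42*(-3) = -748 - 126 = -874)
(S - 2419)*(p(-44, 46) - 2941) = (-874 - 2419)*(1 - 2941) = -3293*(-2940) = 9681420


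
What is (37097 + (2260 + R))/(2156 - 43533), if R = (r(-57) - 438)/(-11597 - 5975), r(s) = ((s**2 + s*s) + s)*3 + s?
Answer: -172890594/181769161 ≈ -0.95115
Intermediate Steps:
r(s) = 4*s + 6*s**2 (r(s) = ((s**2 + s**2) + s)*3 + s = (2*s**2 + s)*3 + s = (s + 2*s**2)*3 + s = (3*s + 6*s**2) + s = 4*s + 6*s**2)
R = -4707/4393 (R = (2*(-57)*(2 + 3*(-57)) - 438)/(-11597 - 5975) = (2*(-57)*(2 - 171) - 438)/(-17572) = (2*(-57)*(-169) - 438)*(-1/17572) = (19266 - 438)*(-1/17572) = 18828*(-1/17572) = -4707/4393 ≈ -1.0715)
(37097 + (2260 + R))/(2156 - 43533) = (37097 + (2260 - 4707/4393))/(2156 - 43533) = (37097 + 9923473/4393)/(-41377) = (172890594/4393)*(-1/41377) = -172890594/181769161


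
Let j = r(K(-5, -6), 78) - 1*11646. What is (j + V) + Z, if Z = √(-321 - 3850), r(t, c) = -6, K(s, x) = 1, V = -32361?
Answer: -44013 + I*√4171 ≈ -44013.0 + 64.583*I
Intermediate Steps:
Z = I*√4171 (Z = √(-4171) = I*√4171 ≈ 64.583*I)
j = -11652 (j = -6 - 1*11646 = -6 - 11646 = -11652)
(j + V) + Z = (-11652 - 32361) + I*√4171 = -44013 + I*√4171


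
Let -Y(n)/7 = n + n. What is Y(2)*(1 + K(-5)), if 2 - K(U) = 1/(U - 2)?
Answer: -88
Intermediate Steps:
Y(n) = -14*n (Y(n) = -7*(n + n) = -14*n)
K(U) = 2 - 1/(-2 + U) (K(U) = 2 - 1/(U - 2) = 2 - 1/(-2 + U))
Y(2)*(1 + K(-5)) = (-14*2)*(1 + (-5 + 2*(-5))/(-2 - 5)) = -28*(1 + (-5 - 10)/(-7)) = -28*(1 - ⅐*(-15)) = -28*(1 + 15/7) = -28*22/7 = -88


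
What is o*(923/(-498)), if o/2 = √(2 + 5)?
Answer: -923*√7/249 ≈ -9.8073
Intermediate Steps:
o = 2*√7 (o = 2*√(2 + 5) = 2*√7 ≈ 5.2915)
o*(923/(-498)) = (2*√7)*(923/(-498)) = (2*√7)*(923*(-1/498)) = (2*√7)*(-923/498) = -923*√7/249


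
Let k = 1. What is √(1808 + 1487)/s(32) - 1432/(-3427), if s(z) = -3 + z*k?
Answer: 1432/3427 + √3295/29 ≈ 2.3972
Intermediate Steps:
s(z) = -3 + z (s(z) = -3 + z*1 = -3 + z)
√(1808 + 1487)/s(32) - 1432/(-3427) = √(1808 + 1487)/(-3 + 32) - 1432/(-3427) = √3295/29 - 1432*(-1/3427) = √3295*(1/29) + 1432/3427 = √3295/29 + 1432/3427 = 1432/3427 + √3295/29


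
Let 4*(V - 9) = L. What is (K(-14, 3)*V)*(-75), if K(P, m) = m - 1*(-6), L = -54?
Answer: 6075/2 ≈ 3037.5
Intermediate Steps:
K(P, m) = 6 + m (K(P, m) = m + 6 = 6 + m)
V = -9/2 (V = 9 + (¼)*(-54) = 9 - 27/2 = -9/2 ≈ -4.5000)
(K(-14, 3)*V)*(-75) = ((6 + 3)*(-9/2))*(-75) = (9*(-9/2))*(-75) = -81/2*(-75) = 6075/2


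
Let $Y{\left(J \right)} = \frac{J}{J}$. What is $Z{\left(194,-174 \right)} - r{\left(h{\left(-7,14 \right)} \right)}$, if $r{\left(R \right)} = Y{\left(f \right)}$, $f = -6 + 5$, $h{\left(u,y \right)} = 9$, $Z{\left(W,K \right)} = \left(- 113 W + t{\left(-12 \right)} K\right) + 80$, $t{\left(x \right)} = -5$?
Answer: $-20973$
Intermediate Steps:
$Z{\left(W,K \right)} = 80 - 113 W - 5 K$ ($Z{\left(W,K \right)} = \left(- 113 W - 5 K\right) + 80 = 80 - 113 W - 5 K$)
$f = -1$
$Y{\left(J \right)} = 1$
$r{\left(R \right)} = 1$
$Z{\left(194,-174 \right)} - r{\left(h{\left(-7,14 \right)} \right)} = \left(80 - 21922 - -870\right) - 1 = \left(80 - 21922 + 870\right) - 1 = -20972 - 1 = -20973$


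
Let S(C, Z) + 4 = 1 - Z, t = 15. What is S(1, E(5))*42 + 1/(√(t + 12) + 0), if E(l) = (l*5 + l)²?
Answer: -37926 + √3/9 ≈ -37926.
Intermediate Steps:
E(l) = 36*l² (E(l) = (5*l + l)² = (6*l)² = 36*l²)
S(C, Z) = -3 - Z (S(C, Z) = -4 + (1 - Z) = -3 - Z)
S(1, E(5))*42 + 1/(√(t + 12) + 0) = (-3 - 36*5²)*42 + 1/(√(15 + 12) + 0) = (-3 - 36*25)*42 + 1/(√27 + 0) = (-3 - 1*900)*42 + 1/(3*√3 + 0) = (-3 - 900)*42 + 1/(3*√3) = -903*42 + √3/9 = -37926 + √3/9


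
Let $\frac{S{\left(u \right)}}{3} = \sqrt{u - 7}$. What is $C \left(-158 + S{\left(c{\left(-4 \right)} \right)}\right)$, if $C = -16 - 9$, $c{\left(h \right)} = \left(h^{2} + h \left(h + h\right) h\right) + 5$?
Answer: $3950 - 75 i \sqrt{114} \approx 3950.0 - 800.78 i$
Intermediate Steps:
$c{\left(h \right)} = 5 + h^{2} + 2 h^{3}$ ($c{\left(h \right)} = \left(h^{2} + h 2 h h\right) + 5 = \left(h^{2} + 2 h^{2} h\right) + 5 = \left(h^{2} + 2 h^{3}\right) + 5 = 5 + h^{2} + 2 h^{3}$)
$S{\left(u \right)} = 3 \sqrt{-7 + u}$ ($S{\left(u \right)} = 3 \sqrt{u - 7} = 3 \sqrt{-7 + u}$)
$C = -25$
$C \left(-158 + S{\left(c{\left(-4 \right)} \right)}\right) = - 25 \left(-158 + 3 \sqrt{-7 + \left(5 + \left(-4\right)^{2} + 2 \left(-4\right)^{3}\right)}\right) = - 25 \left(-158 + 3 \sqrt{-7 + \left(5 + 16 + 2 \left(-64\right)\right)}\right) = - 25 \left(-158 + 3 \sqrt{-7 + \left(5 + 16 - 128\right)}\right) = - 25 \left(-158 + 3 \sqrt{-7 - 107}\right) = - 25 \left(-158 + 3 \sqrt{-114}\right) = - 25 \left(-158 + 3 i \sqrt{114}\right) = 3950 - 75 i \sqrt{114}$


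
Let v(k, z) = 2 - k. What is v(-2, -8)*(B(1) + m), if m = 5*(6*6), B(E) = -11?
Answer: 676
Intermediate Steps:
m = 180 (m = 5*36 = 180)
v(-2, -8)*(B(1) + m) = (2 - 1*(-2))*(-11 + 180) = (2 + 2)*169 = 4*169 = 676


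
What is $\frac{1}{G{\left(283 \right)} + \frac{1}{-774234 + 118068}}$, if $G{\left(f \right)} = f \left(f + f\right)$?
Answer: $\frac{656166}{105103357547} \approx 6.2431 \cdot 10^{-6}$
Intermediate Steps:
$G{\left(f \right)} = 2 f^{2}$ ($G{\left(f \right)} = f 2 f = 2 f^{2}$)
$\frac{1}{G{\left(283 \right)} + \frac{1}{-774234 + 118068}} = \frac{1}{2 \cdot 283^{2} + \frac{1}{-774234 + 118068}} = \frac{1}{2 \cdot 80089 + \frac{1}{-656166}} = \frac{1}{160178 - \frac{1}{656166}} = \frac{1}{\frac{105103357547}{656166}} = \frac{656166}{105103357547}$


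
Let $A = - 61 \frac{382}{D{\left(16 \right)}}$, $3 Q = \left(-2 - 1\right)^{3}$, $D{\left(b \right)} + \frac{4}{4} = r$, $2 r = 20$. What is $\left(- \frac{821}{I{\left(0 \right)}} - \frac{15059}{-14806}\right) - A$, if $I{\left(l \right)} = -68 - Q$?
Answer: $\frac{1861177561}{714726} \approx 2604.0$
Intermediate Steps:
$r = 10$ ($r = \frac{1}{2} \cdot 20 = 10$)
$D{\left(b \right)} = 9$ ($D{\left(b \right)} = -1 + 10 = 9$)
$Q = -9$ ($Q = \frac{\left(-2 - 1\right)^{3}}{3} = \frac{\left(-3\right)^{3}}{3} = \frac{1}{3} \left(-27\right) = -9$)
$I{\left(l \right)} = -59$ ($I{\left(l \right)} = -68 - -9 = -68 + 9 = -59$)
$A = - \frac{23302}{9}$ ($A = - 61 \cdot \frac{382}{9} = - 61 \cdot 382 \cdot \frac{1}{9} = \left(-61\right) \frac{382}{9} = - \frac{23302}{9} \approx -2589.1$)
$\left(- \frac{821}{I{\left(0 \right)}} - \frac{15059}{-14806}\right) - A = \left(- \frac{821}{-59} - \frac{15059}{-14806}\right) - - \frac{23302}{9} = \left(\left(-821\right) \left(- \frac{1}{59}\right) - - \frac{1369}{1346}\right) + \frac{23302}{9} = \left(\frac{821}{59} + \frac{1369}{1346}\right) + \frac{23302}{9} = \frac{1185837}{79414} + \frac{23302}{9} = \frac{1861177561}{714726}$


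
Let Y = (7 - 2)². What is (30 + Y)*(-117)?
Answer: -6435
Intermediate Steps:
Y = 25 (Y = 5² = 25)
(30 + Y)*(-117) = (30 + 25)*(-117) = 55*(-117) = -6435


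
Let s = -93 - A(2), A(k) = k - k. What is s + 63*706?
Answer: 44385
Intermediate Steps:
A(k) = 0
s = -93 (s = -93 - 1*0 = -93 + 0 = -93)
s + 63*706 = -93 + 63*706 = -93 + 44478 = 44385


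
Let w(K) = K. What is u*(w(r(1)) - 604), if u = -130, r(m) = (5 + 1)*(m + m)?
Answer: 76960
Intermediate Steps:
r(m) = 12*m (r(m) = 6*(2*m) = 12*m)
u*(w(r(1)) - 604) = -130*(12*1 - 604) = -130*(12 - 604) = -130*(-592) = 76960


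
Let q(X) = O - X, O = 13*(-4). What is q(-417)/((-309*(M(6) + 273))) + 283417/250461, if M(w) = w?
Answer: 2704693858/2399165919 ≈ 1.1273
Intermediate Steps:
O = -52
q(X) = -52 - X
q(-417)/((-309*(M(6) + 273))) + 283417/250461 = (-52 - 1*(-417))/((-309*(6 + 273))) + 283417/250461 = (-52 + 417)/((-309*279)) + 283417*(1/250461) = 365/(-86211) + 283417/250461 = 365*(-1/86211) + 283417/250461 = -365/86211 + 283417/250461 = 2704693858/2399165919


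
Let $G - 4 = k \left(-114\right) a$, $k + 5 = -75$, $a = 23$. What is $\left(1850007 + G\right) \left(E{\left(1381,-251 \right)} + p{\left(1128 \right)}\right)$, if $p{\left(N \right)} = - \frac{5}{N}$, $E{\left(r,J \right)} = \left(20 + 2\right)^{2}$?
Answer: $\frac{1124525798137}{1128} \approx 9.9692 \cdot 10^{8}$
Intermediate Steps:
$E{\left(r,J \right)} = 484$ ($E{\left(r,J \right)} = 22^{2} = 484$)
$k = -80$ ($k = -5 - 75 = -80$)
$G = 209764$ ($G = 4 + \left(-80\right) \left(-114\right) 23 = 4 + 9120 \cdot 23 = 4 + 209760 = 209764$)
$\left(1850007 + G\right) \left(E{\left(1381,-251 \right)} + p{\left(1128 \right)}\right) = \left(1850007 + 209764\right) \left(484 - \frac{5}{1128}\right) = 2059771 \left(484 - \frac{5}{1128}\right) = 2059771 \cdot \frac{545947}{1128} = \frac{1124525798137}{1128}$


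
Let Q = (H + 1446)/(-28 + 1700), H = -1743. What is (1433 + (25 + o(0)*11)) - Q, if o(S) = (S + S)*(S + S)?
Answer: 221643/152 ≈ 1458.2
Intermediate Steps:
o(S) = 4*S² (o(S) = (2*S)*(2*S) = 4*S²)
Q = -27/152 (Q = (-1743 + 1446)/(-28 + 1700) = -297/1672 = -297*1/1672 = -27/152 ≈ -0.17763)
(1433 + (25 + o(0)*11)) - Q = (1433 + (25 + (4*0²)*11)) - 1*(-27/152) = (1433 + (25 + (4*0)*11)) + 27/152 = (1433 + (25 + 0*11)) + 27/152 = (1433 + (25 + 0)) + 27/152 = (1433 + 25) + 27/152 = 1458 + 27/152 = 221643/152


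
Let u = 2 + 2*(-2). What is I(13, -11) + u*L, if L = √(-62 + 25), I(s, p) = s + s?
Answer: 26 - 2*I*√37 ≈ 26.0 - 12.166*I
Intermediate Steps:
I(s, p) = 2*s
L = I*√37 (L = √(-37) = I*√37 ≈ 6.0828*I)
u = -2 (u = 2 - 4 = -2)
I(13, -11) + u*L = 2*13 - 2*I*√37 = 26 - 2*I*√37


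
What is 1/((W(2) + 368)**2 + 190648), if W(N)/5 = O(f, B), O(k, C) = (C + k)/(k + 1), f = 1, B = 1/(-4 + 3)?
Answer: 1/326072 ≈ 3.0668e-6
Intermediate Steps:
B = -1 (B = 1/(-1) = -1)
O(k, C) = (C + k)/(1 + k)
W(N) = 0 (W(N) = 5*((-1 + 1)/(1 + 1)) = 5*(0/2) = 5*((1/2)*0) = 5*0 = 0)
1/((W(2) + 368)**2 + 190648) = 1/((0 + 368)**2 + 190648) = 1/(368**2 + 190648) = 1/(135424 + 190648) = 1/326072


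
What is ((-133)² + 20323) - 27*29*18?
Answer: 23918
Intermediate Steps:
((-133)² + 20323) - 27*29*18 = (17689 + 20323) - 783*18 = 38012 - 14094 = 23918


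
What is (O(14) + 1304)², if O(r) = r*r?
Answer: 2250000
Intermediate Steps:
O(r) = r²
(O(14) + 1304)² = (14² + 1304)² = (196 + 1304)² = 1500² = 2250000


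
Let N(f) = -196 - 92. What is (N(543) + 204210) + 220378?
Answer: 424300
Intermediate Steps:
N(f) = -288
(N(543) + 204210) + 220378 = (-288 + 204210) + 220378 = 203922 + 220378 = 424300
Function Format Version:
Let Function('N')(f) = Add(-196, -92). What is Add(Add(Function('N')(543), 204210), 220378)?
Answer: 424300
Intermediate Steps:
Function('N')(f) = -288
Add(Add(Function('N')(543), 204210), 220378) = Add(Add(-288, 204210), 220378) = Add(203922, 220378) = 424300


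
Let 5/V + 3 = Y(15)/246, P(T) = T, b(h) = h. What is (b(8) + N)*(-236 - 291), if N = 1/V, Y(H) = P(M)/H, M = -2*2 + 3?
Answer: -71950783/18450 ≈ -3899.8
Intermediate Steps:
M = -1 (M = -4 + 3 = -1)
Y(H) = -1/H
V = -18450/11071 (V = 5/(-3 - 1/15/246) = 5/(-3 - 1*1/15*(1/246)) = 5/(-3 - 1/15*1/246) = 5/(-3 - 1/3690) = 5/(-11071/3690) = 5*(-3690/11071) = -18450/11071 ≈ -1.6665)
N = -11071/18450 (N = 1/(-18450/11071) = -11071/18450 ≈ -0.60005)
(b(8) + N)*(-236 - 291) = (8 - 11071/18450)*(-236 - 291) = (136529/18450)*(-527) = -71950783/18450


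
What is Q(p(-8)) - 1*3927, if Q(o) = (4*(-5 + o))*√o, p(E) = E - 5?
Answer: -3927 - 72*I*√13 ≈ -3927.0 - 259.6*I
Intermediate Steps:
p(E) = -5 + E
Q(o) = √o*(-20 + 4*o) (Q(o) = (-20 + 4*o)*√o = √o*(-20 + 4*o))
Q(p(-8)) - 1*3927 = 4*√(-5 - 8)*(-5 + (-5 - 8)) - 1*3927 = 4*√(-13)*(-5 - 13) - 3927 = 4*(I*√13)*(-18) - 3927 = -72*I*√13 - 3927 = -3927 - 72*I*√13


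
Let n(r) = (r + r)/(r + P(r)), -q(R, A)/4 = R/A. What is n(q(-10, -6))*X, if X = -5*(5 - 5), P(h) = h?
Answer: 0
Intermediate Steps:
X = 0 (X = -5*0 = 0)
q(R, A) = -4*R/A
n(r) = 1 (n(r) = (r + r)/(r + r) = (2*r)/((2*r)) = (2*r)*(1/(2*r)) = 1)
n(q(-10, -6))*X = 1*0 = 0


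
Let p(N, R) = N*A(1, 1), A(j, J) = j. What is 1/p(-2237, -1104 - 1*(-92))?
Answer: -1/2237 ≈ -0.00044703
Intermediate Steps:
p(N, R) = N (p(N, R) = N*1 = N)
1/p(-2237, -1104 - 1*(-92)) = 1/(-2237) = -1/2237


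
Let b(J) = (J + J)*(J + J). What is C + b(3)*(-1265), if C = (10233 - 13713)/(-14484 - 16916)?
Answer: -35748813/785 ≈ -45540.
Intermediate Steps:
b(J) = 4*J**2 (b(J) = (2*J)*(2*J) = 4*J**2)
C = 87/785 (C = -3480/(-31400) = -3480*(-1/31400) = 87/785 ≈ 0.11083)
C + b(3)*(-1265) = 87/785 + (4*3**2)*(-1265) = 87/785 + (4*9)*(-1265) = 87/785 + 36*(-1265) = 87/785 - 45540 = -35748813/785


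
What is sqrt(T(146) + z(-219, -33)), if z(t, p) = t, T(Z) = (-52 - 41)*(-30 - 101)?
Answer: 2*sqrt(2991) ≈ 109.38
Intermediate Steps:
T(Z) = 12183 (T(Z) = -93*(-131) = 12183)
sqrt(T(146) + z(-219, -33)) = sqrt(12183 - 219) = sqrt(11964) = 2*sqrt(2991)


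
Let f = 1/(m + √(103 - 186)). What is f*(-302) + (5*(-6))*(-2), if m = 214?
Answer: 2688112/45879 + 302*I*√83/45879 ≈ 58.591 + 0.05997*I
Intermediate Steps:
f = 1/(214 + I*√83) (f = 1/(214 + √(103 - 186)) = 1/(214 + √(-83)) = 1/(214 + I*√83) ≈ 0.0046644 - 0.00019858*I)
f*(-302) + (5*(-6))*(-2) = (214/45879 - I*√83/45879)*(-302) + (5*(-6))*(-2) = (-64628/45879 + 302*I*√83/45879) - 30*(-2) = (-64628/45879 + 302*I*√83/45879) + 60 = 2688112/45879 + 302*I*√83/45879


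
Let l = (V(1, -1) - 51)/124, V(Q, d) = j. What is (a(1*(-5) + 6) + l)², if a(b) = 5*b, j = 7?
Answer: 20736/961 ≈ 21.578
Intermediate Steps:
V(Q, d) = 7
l = -11/31 (l = (7 - 51)/124 = -44*1/124 = -11/31 ≈ -0.35484)
(a(1*(-5) + 6) + l)² = (5*(1*(-5) + 6) - 11/31)² = (5*(-5 + 6) - 11/31)² = (5*1 - 11/31)² = (5 - 11/31)² = (144/31)² = 20736/961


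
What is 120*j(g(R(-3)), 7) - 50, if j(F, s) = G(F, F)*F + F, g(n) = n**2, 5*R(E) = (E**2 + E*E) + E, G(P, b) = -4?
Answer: -3290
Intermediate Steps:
R(E) = E/5 + 2*E**2/5 (R(E) = ((E**2 + E*E) + E)/5 = ((E**2 + E**2) + E)/5 = (2*E**2 + E)/5 = (E + 2*E**2)/5 = E/5 + 2*E**2/5)
j(F, s) = -3*F (j(F, s) = -4*F + F = -3*F)
120*j(g(R(-3)), 7) - 50 = 120*(-3*9*(1 + 2*(-3))**2/25) - 50 = 120*(-3*9*(1 - 6)**2/25) - 50 = 120*(-3*((1/5)*(-3)*(-5))**2) - 50 = 120*(-3*3**2) - 50 = 120*(-3*9) - 50 = 120*(-27) - 50 = -3240 - 50 = -3290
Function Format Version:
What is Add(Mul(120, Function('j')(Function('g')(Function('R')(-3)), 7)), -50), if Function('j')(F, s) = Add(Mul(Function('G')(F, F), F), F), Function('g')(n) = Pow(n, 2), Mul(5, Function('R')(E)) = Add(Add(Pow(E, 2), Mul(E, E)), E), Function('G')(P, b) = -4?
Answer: -3290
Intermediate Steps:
Function('R')(E) = Add(Mul(Rational(1, 5), E), Mul(Rational(2, 5), Pow(E, 2))) (Function('R')(E) = Mul(Rational(1, 5), Add(Add(Pow(E, 2), Mul(E, E)), E)) = Mul(Rational(1, 5), Add(Add(Pow(E, 2), Pow(E, 2)), E)) = Mul(Rational(1, 5), Add(Mul(2, Pow(E, 2)), E)) = Mul(Rational(1, 5), Add(E, Mul(2, Pow(E, 2)))) = Add(Mul(Rational(1, 5), E), Mul(Rational(2, 5), Pow(E, 2))))
Function('j')(F, s) = Mul(-3, F) (Function('j')(F, s) = Add(Mul(-4, F), F) = Mul(-3, F))
Add(Mul(120, Function('j')(Function('g')(Function('R')(-3)), 7)), -50) = Add(Mul(120, Mul(-3, Pow(Mul(Rational(1, 5), -3, Add(1, Mul(2, -3))), 2))), -50) = Add(Mul(120, Mul(-3, Pow(Mul(Rational(1, 5), -3, Add(1, -6)), 2))), -50) = Add(Mul(120, Mul(-3, Pow(Mul(Rational(1, 5), -3, -5), 2))), -50) = Add(Mul(120, Mul(-3, Pow(3, 2))), -50) = Add(Mul(120, Mul(-3, 9)), -50) = Add(Mul(120, -27), -50) = Add(-3240, -50) = -3290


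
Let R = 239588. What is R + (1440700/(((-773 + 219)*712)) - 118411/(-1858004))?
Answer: 2743563307725641/11451343153 ≈ 2.3958e+5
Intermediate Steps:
R + (1440700/(((-773 + 219)*712)) - 118411/(-1858004)) = 239588 + (1440700/(((-773 + 219)*712)) - 118411/(-1858004)) = 239588 + (1440700/((-554*712)) - 118411*(-1/1858004)) = 239588 + (1440700/(-394448) + 118411/1858004) = 239588 + (1440700*(-1/394448) + 118411/1858004) = 239588 + (-360175/98612 + 118411/1858004) = 239588 - 41095615323/11451343153 = 2743563307725641/11451343153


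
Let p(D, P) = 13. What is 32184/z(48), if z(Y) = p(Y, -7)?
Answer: 32184/13 ≈ 2475.7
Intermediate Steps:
z(Y) = 13
32184/z(48) = 32184/13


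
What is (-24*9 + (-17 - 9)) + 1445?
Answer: 1203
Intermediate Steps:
(-24*9 + (-17 - 9)) + 1445 = (-216 - 26) + 1445 = -242 + 1445 = 1203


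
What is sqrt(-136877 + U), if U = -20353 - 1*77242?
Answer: 2*I*sqrt(58618) ≈ 484.22*I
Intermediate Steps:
U = -97595 (U = -20353 - 77242 = -97595)
sqrt(-136877 + U) = sqrt(-136877 - 97595) = sqrt(-234472) = 2*I*sqrt(58618)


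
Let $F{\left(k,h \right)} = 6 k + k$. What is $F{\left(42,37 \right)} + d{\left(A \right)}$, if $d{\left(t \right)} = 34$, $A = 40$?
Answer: $328$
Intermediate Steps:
$F{\left(k,h \right)} = 7 k$
$F{\left(42,37 \right)} + d{\left(A \right)} = 7 \cdot 42 + 34 = 294 + 34 = 328$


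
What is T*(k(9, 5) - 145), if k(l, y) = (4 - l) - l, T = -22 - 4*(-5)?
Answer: 318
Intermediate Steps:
T = -2 (T = -22 + 20 = -2)
k(l, y) = 4 - 2*l
T*(k(9, 5) - 145) = -2*((4 - 2*9) - 145) = -2*((4 - 18) - 145) = -2*(-14 - 145) = -2*(-159) = 318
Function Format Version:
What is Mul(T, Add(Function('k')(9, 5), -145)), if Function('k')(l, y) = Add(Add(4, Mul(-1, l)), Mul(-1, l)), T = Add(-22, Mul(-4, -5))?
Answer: 318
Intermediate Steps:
T = -2 (T = Add(-22, 20) = -2)
Function('k')(l, y) = Add(4, Mul(-2, l))
Mul(T, Add(Function('k')(9, 5), -145)) = Mul(-2, Add(Add(4, Mul(-2, 9)), -145)) = Mul(-2, Add(Add(4, -18), -145)) = Mul(-2, Add(-14, -145)) = Mul(-2, -159) = 318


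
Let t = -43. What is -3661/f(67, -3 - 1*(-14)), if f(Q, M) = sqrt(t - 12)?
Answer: 3661*I*sqrt(55)/55 ≈ 493.65*I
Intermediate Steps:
f(Q, M) = I*sqrt(55) (f(Q, M) = sqrt(-43 - 12) = sqrt(-55) = I*sqrt(55))
-3661/f(67, -3 - 1*(-14)) = -3661*(-I*sqrt(55)/55) = -(-3661)*I*sqrt(55)/55 = 3661*I*sqrt(55)/55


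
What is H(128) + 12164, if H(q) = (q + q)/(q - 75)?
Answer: 644948/53 ≈ 12169.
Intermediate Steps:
H(q) = 2*q/(-75 + q) (H(q) = (2*q)/(-75 + q) = 2*q/(-75 + q))
H(128) + 12164 = 2*128/(-75 + 128) + 12164 = 2*128/53 + 12164 = 2*128*(1/53) + 12164 = 256/53 + 12164 = 644948/53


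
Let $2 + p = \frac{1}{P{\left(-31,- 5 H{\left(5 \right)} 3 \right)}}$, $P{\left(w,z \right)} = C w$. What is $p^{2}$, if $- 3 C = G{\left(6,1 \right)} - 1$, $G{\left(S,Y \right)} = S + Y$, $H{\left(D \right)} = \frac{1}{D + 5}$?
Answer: $\frac{15129}{3844} \approx 3.9357$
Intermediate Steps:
$H{\left(D \right)} = \frac{1}{5 + D}$
$C = -2$ ($C = - \frac{\left(6 + 1\right) - 1}{3} = - \frac{7 - 1}{3} = \left(- \frac{1}{3}\right) 6 = -2$)
$P{\left(w,z \right)} = - 2 w$
$p = - \frac{123}{62}$ ($p = -2 + \frac{1}{\left(-2\right) \left(-31\right)} = -2 + \frac{1}{62} = - \frac{123}{62} \approx -1.9839$)
$p^{2} = \left(- \frac{123}{62}\right)^{2} = \frac{15129}{3844}$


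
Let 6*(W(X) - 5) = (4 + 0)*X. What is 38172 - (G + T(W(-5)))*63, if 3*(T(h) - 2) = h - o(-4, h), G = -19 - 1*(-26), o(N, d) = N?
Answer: 37486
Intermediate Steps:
W(X) = 5 + 2*X/3 (W(X) = 5 + ((4 + 0)*X)/6 = 5 + (4*X)/6 = 5 + 2*X/3)
G = 7 (G = -19 + 26 = 7)
T(h) = 10/3 + h/3 (T(h) = 2 + (h - 1*(-4))/3 = 2 + (h + 4)/3 = 2 + (4 + h)/3 = 2 + (4/3 + h/3) = 10/3 + h/3)
38172 - (G + T(W(-5)))*63 = 38172 - (7 + (10/3 + (5 + (2/3)*(-5))/3))*63 = 38172 - (7 + (10/3 + (5 - 10/3)/3))*63 = 38172 - (7 + (10/3 + (1/3)*(5/3)))*63 = 38172 - (7 + (10/3 + 5/9))*63 = 38172 - (7 + 35/9)*63 = 38172 - 98*63/9 = 38172 - 1*686 = 38172 - 686 = 37486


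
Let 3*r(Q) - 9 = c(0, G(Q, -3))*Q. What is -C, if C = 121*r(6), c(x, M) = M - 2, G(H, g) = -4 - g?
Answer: 363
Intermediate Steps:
c(x, M) = -2 + M
r(Q) = 3 - Q (r(Q) = 3 + ((-2 + (-4 - 1*(-3)))*Q)/3 = 3 + ((-2 + (-4 + 3))*Q)/3 = 3 + ((-2 - 1)*Q)/3 = 3 + (-3*Q)/3 = 3 - Q)
C = -363 (C = 121*(3 - 1*6) = 121*(3 - 6) = 121*(-3) = -363)
-C = -1*(-363) = 363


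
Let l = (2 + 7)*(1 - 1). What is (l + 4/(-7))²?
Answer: 16/49 ≈ 0.32653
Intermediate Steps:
l = 0 (l = 9*0 = 0)
(l + 4/(-7))² = (0 + 4/(-7))² = (0 + 4*(-⅐))² = (0 - 4/7)² = (-4/7)² = 16/49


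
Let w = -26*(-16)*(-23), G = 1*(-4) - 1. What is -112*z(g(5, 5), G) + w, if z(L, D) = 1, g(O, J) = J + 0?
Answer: -9680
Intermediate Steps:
g(O, J) = J
G = -5 (G = -4 - 1 = -5)
w = -9568 (w = 416*(-23) = -9568)
-112*z(g(5, 5), G) + w = -112*1 - 9568 = -112 - 9568 = -9680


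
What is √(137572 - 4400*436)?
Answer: 2*I*√445207 ≈ 1334.5*I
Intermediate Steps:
√(137572 - 4400*436) = √(137572 - 1918400) = √(-1780828) = 2*I*√445207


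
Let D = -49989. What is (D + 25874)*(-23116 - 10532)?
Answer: 811421520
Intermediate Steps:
(D + 25874)*(-23116 - 10532) = (-49989 + 25874)*(-23116 - 10532) = -24115*(-33648) = 811421520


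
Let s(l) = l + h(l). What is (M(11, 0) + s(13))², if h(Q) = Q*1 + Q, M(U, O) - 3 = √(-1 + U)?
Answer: (42 + √10)² ≈ 2039.6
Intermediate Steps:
M(U, O) = 3 + √(-1 + U)
h(Q) = 2*Q (h(Q) = Q + Q = 2*Q)
s(l) = 3*l (s(l) = l + 2*l = 3*l)
(M(11, 0) + s(13))² = ((3 + √(-1 + 11)) + 3*13)² = ((3 + √10) + 39)² = (42 + √10)²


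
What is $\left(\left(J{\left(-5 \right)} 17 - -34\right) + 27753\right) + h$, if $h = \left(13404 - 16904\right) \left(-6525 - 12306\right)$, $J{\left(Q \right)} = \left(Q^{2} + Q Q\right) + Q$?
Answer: $65937052$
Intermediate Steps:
$J{\left(Q \right)} = Q + 2 Q^{2}$ ($J{\left(Q \right)} = \left(Q^{2} + Q^{2}\right) + Q = 2 Q^{2} + Q = Q + 2 Q^{2}$)
$h = 65908500$ ($h = \left(-3500\right) \left(-18831\right) = 65908500$)
$\left(\left(J{\left(-5 \right)} 17 - -34\right) + 27753\right) + h = \left(\left(- 5 \left(1 + 2 \left(-5\right)\right) 17 - -34\right) + 27753\right) + 65908500 = \left(\left(- 5 \left(1 - 10\right) 17 + 34\right) + 27753\right) + 65908500 = \left(\left(\left(-5\right) \left(-9\right) 17 + 34\right) + 27753\right) + 65908500 = \left(\left(45 \cdot 17 + 34\right) + 27753\right) + 65908500 = \left(\left(765 + 34\right) + 27753\right) + 65908500 = \left(799 + 27753\right) + 65908500 = 28552 + 65908500 = 65937052$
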